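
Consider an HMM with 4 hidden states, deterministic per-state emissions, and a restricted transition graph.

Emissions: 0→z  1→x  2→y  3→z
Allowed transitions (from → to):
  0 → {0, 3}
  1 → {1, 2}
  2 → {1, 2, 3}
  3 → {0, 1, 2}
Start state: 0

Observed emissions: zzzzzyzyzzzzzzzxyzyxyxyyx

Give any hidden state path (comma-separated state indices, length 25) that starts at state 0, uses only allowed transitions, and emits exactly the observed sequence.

  t0 'z' -> {0,3}, take 0 (start)
  t1 'z' -> {0,3}, take 0 (0->0 ok)
  t2 'z' -> {0,3}, take 0 (0->0 ok)
  t3 'z' -> {0,3}, take 0 (0->0 ok)
  t4 'z' -> {0,3}, take 3 (0->3 ok)
  t5 'y' -> {2}, take 2 (3->2 ok)
  t6 'z' -> {0,3}, take 3 (2->3 ok)
  t7 'y' -> {2}, take 2 (3->2 ok)
  t8 'z' -> {0,3}, take 3 (2->3 ok)
  t9 'z' -> {0,3}, take 0 (3->0 ok)
  t10 'z' -> {0,3}, take 0 (0->0 ok)
  t11 'z' -> {0,3}, take 0 (0->0 ok)
  t12 'z' -> {0,3}, take 0 (0->0 ok)
  t13 'z' -> {0,3}, take 0 (0->0 ok)
  t14 'z' -> {0,3}, take 3 (0->3 ok)
  t15 'x' -> {1}, take 1 (3->1 ok)
  t16 'y' -> {2}, take 2 (1->2 ok)
  t17 'z' -> {0,3}, take 3 (2->3 ok)
  t18 'y' -> {2}, take 2 (3->2 ok)
  t19 'x' -> {1}, take 1 (2->1 ok)
  t20 'y' -> {2}, take 2 (1->2 ok)
  t21 'x' -> {1}, take 1 (2->1 ok)
  t22 'y' -> {2}, take 2 (1->2 ok)
  t23 'y' -> {2}, take 2 (2->2 ok)
  t24 'x' -> {1}, take 1 (2->1 ok)

0,0,0,0,3,2,3,2,3,0,0,0,0,0,3,1,2,3,2,1,2,1,2,2,1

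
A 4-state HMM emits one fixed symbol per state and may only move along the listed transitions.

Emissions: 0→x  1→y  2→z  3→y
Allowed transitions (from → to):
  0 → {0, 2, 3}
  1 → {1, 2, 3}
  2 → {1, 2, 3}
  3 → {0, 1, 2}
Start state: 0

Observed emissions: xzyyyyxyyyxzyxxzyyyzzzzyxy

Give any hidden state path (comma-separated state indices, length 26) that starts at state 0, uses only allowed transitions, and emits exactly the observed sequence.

  [0] x  {0}  => 0  start
  [1] z  {2}  => 2  0->2 ok
  [2] y  {1,3}  => 1  2->1 ok
  [3] y  {1,3}  => 3  1->3 ok
  [4] y  {1,3}  => 1  3->1 ok
  [5] y  {1,3}  => 3  1->3 ok
  [6] x  {0}  => 0  3->0 ok
  [7] y  {1,3}  => 3  0->3 ok
  [8] y  {1,3}  => 1  3->1 ok
  [9] y  {1,3}  => 3  1->3 ok
  [10] x  {0}  => 0  3->0 ok
  [11] z  {2}  => 2  0->2 ok
  [12] y  {1,3}  => 3  2->3 ok
  [13] x  {0}  => 0  3->0 ok
  [14] x  {0}  => 0  0->0 ok
  [15] z  {2}  => 2  0->2 ok
  [16] y  {1,3}  => 3  2->3 ok
  [17] y  {1,3}  => 1  3->1 ok
  [18] y  {1,3}  => 3  1->3 ok
  [19] z  {2}  => 2  3->2 ok
  [20] z  {2}  => 2  2->2 ok
  [21] z  {2}  => 2  2->2 ok
  [22] z  {2}  => 2  2->2 ok
  [23] y  {1,3}  => 3  2->3 ok
  [24] x  {0}  => 0  3->0 ok
  [25] y  {1,3}  => 3  0->3 ok

0,2,1,3,1,3,0,3,1,3,0,2,3,0,0,2,3,1,3,2,2,2,2,3,0,3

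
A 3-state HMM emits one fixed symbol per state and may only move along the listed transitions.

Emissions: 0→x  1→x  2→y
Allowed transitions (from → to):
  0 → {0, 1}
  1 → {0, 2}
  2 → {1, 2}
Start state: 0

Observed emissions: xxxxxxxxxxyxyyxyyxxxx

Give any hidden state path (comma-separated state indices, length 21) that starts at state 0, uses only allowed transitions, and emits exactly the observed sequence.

0,1,0,1,0,0,1,0,0,1,2,1,2,2,1,2,2,1,0,1,0

  pos 0: x in {0,1}, choose 0; start
  pos 1: x in {0,1}, choose 1; 0->1 ok
  pos 2: x in {0,1}, choose 0; 1->0 ok
  pos 3: x in {0,1}, choose 1; 0->1 ok
  pos 4: x in {0,1}, choose 0; 1->0 ok
  pos 5: x in {0,1}, choose 0; 0->0 ok
  pos 6: x in {0,1}, choose 1; 0->1 ok
  pos 7: x in {0,1}, choose 0; 1->0 ok
  pos 8: x in {0,1}, choose 0; 0->0 ok
  pos 9: x in {0,1}, choose 1; 0->1 ok
  pos 10: y in {2}, choose 2; 1->2 ok
  pos 11: x in {0,1}, choose 1; 2->1 ok
  pos 12: y in {2}, choose 2; 1->2 ok
  pos 13: y in {2}, choose 2; 2->2 ok
  pos 14: x in {0,1}, choose 1; 2->1 ok
  pos 15: y in {2}, choose 2; 1->2 ok
  pos 16: y in {2}, choose 2; 2->2 ok
  pos 17: x in {0,1}, choose 1; 2->1 ok
  pos 18: x in {0,1}, choose 0; 1->0 ok
  pos 19: x in {0,1}, choose 1; 0->1 ok
  pos 20: x in {0,1}, choose 0; 1->0 ok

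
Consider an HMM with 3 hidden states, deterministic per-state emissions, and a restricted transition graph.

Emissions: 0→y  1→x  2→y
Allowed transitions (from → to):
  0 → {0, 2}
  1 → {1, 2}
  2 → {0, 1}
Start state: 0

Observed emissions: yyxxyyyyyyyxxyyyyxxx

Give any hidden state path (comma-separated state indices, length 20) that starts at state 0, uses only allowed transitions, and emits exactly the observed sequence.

  pos 0: y in {0,2}, choose 0; start
  pos 1: y in {0,2}, choose 2; 0->2 ok
  pos 2: x in {1}, choose 1; 2->1 ok
  pos 3: x in {1}, choose 1; 1->1 ok
  pos 4: y in {0,2}, choose 2; 1->2 ok
  pos 5: y in {0,2}, choose 0; 2->0 ok
  pos 6: y in {0,2}, choose 2; 0->2 ok
  pos 7: y in {0,2}, choose 0; 2->0 ok
  pos 8: y in {0,2}, choose 0; 0->0 ok
  pos 9: y in {0,2}, choose 0; 0->0 ok
  pos 10: y in {0,2}, choose 2; 0->2 ok
  pos 11: x in {1}, choose 1; 2->1 ok
  pos 12: x in {1}, choose 1; 1->1 ok
  pos 13: y in {0,2}, choose 2; 1->2 ok
  pos 14: y in {0,2}, choose 0; 2->0 ok
  pos 15: y in {0,2}, choose 0; 0->0 ok
  pos 16: y in {0,2}, choose 2; 0->2 ok
  pos 17: x in {1}, choose 1; 2->1 ok
  pos 18: x in {1}, choose 1; 1->1 ok
  pos 19: x in {1}, choose 1; 1->1 ok

0,2,1,1,2,0,2,0,0,0,2,1,1,2,0,0,2,1,1,1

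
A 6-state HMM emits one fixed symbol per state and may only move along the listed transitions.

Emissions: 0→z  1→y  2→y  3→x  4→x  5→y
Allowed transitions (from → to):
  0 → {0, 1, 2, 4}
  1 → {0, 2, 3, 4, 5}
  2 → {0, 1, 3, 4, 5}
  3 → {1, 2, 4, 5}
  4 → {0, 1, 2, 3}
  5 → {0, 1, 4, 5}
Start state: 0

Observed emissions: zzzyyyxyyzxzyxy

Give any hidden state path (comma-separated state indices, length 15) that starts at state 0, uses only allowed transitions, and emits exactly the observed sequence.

  0: obs=z cand={0} pick 0 [start]
  1: obs=z cand={0} pick 0 [0->0 ok]
  2: obs=z cand={0} pick 0 [0->0 ok]
  3: obs=y cand={1,2,5} pick 2 [0->2 ok]
  4: obs=y cand={1,2,5} pick 1 [2->1 ok]
  5: obs=y cand={1,2,5} pick 2 [1->2 ok]
  6: obs=x cand={3,4} pick 3 [2->3 ok]
  7: obs=y cand={1,2,5} pick 5 [3->5 ok]
  8: obs=y cand={1,2,5} pick 5 [5->5 ok]
  9: obs=z cand={0} pick 0 [5->0 ok]
  10: obs=x cand={3,4} pick 4 [0->4 ok]
  11: obs=z cand={0} pick 0 [4->0 ok]
  12: obs=y cand={1,2,5} pick 1 [0->1 ok]
  13: obs=x cand={3,4} pick 3 [1->3 ok]
  14: obs=y cand={1,2,5} pick 2 [3->2 ok]

0,0,0,2,1,2,3,5,5,0,4,0,1,3,2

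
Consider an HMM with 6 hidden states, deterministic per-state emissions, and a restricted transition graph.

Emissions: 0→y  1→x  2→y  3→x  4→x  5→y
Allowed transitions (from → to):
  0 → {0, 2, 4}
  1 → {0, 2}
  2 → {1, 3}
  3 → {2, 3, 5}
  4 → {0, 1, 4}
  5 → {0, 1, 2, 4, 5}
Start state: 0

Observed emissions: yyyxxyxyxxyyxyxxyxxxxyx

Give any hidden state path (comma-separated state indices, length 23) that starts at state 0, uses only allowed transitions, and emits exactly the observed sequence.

0,0,2,3,3,2,1,2,3,3,5,2,1,0,4,1,2,3,3,3,3,2,3

  pos 0: y in {0,2,5}, choose 0; start
  pos 1: y in {0,2,5}, choose 0; 0->0 ok
  pos 2: y in {0,2,5}, choose 2; 0->2 ok
  pos 3: x in {1,3,4}, choose 3; 2->3 ok
  pos 4: x in {1,3,4}, choose 3; 3->3 ok
  pos 5: y in {0,2,5}, choose 2; 3->2 ok
  pos 6: x in {1,3,4}, choose 1; 2->1 ok
  pos 7: y in {0,2,5}, choose 2; 1->2 ok
  pos 8: x in {1,3,4}, choose 3; 2->3 ok
  pos 9: x in {1,3,4}, choose 3; 3->3 ok
  pos 10: y in {0,2,5}, choose 5; 3->5 ok
  pos 11: y in {0,2,5}, choose 2; 5->2 ok
  pos 12: x in {1,3,4}, choose 1; 2->1 ok
  pos 13: y in {0,2,5}, choose 0; 1->0 ok
  pos 14: x in {1,3,4}, choose 4; 0->4 ok
  pos 15: x in {1,3,4}, choose 1; 4->1 ok
  pos 16: y in {0,2,5}, choose 2; 1->2 ok
  pos 17: x in {1,3,4}, choose 3; 2->3 ok
  pos 18: x in {1,3,4}, choose 3; 3->3 ok
  pos 19: x in {1,3,4}, choose 3; 3->3 ok
  pos 20: x in {1,3,4}, choose 3; 3->3 ok
  pos 21: y in {0,2,5}, choose 2; 3->2 ok
  pos 22: x in {1,3,4}, choose 3; 2->3 ok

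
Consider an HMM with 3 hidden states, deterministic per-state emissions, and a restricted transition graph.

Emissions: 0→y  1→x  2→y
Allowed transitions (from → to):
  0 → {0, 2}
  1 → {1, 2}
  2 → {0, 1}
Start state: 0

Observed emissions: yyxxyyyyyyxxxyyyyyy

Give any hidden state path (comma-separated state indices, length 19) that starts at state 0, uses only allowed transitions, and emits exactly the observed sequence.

0,2,1,1,2,0,2,0,0,2,1,1,1,2,0,0,2,0,0

  0: obs=y cand={0,2} pick 0 [start]
  1: obs=y cand={0,2} pick 2 [0->2 ok]
  2: obs=x cand={1} pick 1 [2->1 ok]
  3: obs=x cand={1} pick 1 [1->1 ok]
  4: obs=y cand={0,2} pick 2 [1->2 ok]
  5: obs=y cand={0,2} pick 0 [2->0 ok]
  6: obs=y cand={0,2} pick 2 [0->2 ok]
  7: obs=y cand={0,2} pick 0 [2->0 ok]
  8: obs=y cand={0,2} pick 0 [0->0 ok]
  9: obs=y cand={0,2} pick 2 [0->2 ok]
  10: obs=x cand={1} pick 1 [2->1 ok]
  11: obs=x cand={1} pick 1 [1->1 ok]
  12: obs=x cand={1} pick 1 [1->1 ok]
  13: obs=y cand={0,2} pick 2 [1->2 ok]
  14: obs=y cand={0,2} pick 0 [2->0 ok]
  15: obs=y cand={0,2} pick 0 [0->0 ok]
  16: obs=y cand={0,2} pick 2 [0->2 ok]
  17: obs=y cand={0,2} pick 0 [2->0 ok]
  18: obs=y cand={0,2} pick 0 [0->0 ok]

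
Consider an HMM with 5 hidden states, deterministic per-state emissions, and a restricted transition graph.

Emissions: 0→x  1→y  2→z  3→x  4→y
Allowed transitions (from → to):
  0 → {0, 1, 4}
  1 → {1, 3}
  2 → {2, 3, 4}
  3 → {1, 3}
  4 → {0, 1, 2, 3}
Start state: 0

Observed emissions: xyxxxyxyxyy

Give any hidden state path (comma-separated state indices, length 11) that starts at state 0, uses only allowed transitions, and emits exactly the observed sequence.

  0: obs=x cand={0,3} pick 0 [start]
  1: obs=y cand={1,4} pick 4 [0->4 ok]
  2: obs=x cand={0,3} pick 0 [4->0 ok]
  3: obs=x cand={0,3} pick 0 [0->0 ok]
  4: obs=x cand={0,3} pick 0 [0->0 ok]
  5: obs=y cand={1,4} pick 1 [0->1 ok]
  6: obs=x cand={0,3} pick 3 [1->3 ok]
  7: obs=y cand={1,4} pick 1 [3->1 ok]
  8: obs=x cand={0,3} pick 3 [1->3 ok]
  9: obs=y cand={1,4} pick 1 [3->1 ok]
  10: obs=y cand={1,4} pick 1 [1->1 ok]

0,4,0,0,0,1,3,1,3,1,1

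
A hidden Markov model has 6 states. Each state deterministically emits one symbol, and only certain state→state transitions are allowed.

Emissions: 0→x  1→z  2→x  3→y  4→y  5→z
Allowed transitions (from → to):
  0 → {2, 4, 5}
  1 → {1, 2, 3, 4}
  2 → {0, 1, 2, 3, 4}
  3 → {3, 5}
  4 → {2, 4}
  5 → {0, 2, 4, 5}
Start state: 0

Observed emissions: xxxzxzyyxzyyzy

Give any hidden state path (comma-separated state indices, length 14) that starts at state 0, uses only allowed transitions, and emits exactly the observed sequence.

0,2,0,5,2,1,4,4,2,1,3,3,5,4

  0: obs=x cand={0,2} pick 0 [start]
  1: obs=x cand={0,2} pick 2 [0->2 ok]
  2: obs=x cand={0,2} pick 0 [2->0 ok]
  3: obs=z cand={1,5} pick 5 [0->5 ok]
  4: obs=x cand={0,2} pick 2 [5->2 ok]
  5: obs=z cand={1,5} pick 1 [2->1 ok]
  6: obs=y cand={3,4} pick 4 [1->4 ok]
  7: obs=y cand={3,4} pick 4 [4->4 ok]
  8: obs=x cand={0,2} pick 2 [4->2 ok]
  9: obs=z cand={1,5} pick 1 [2->1 ok]
  10: obs=y cand={3,4} pick 3 [1->3 ok]
  11: obs=y cand={3,4} pick 3 [3->3 ok]
  12: obs=z cand={1,5} pick 5 [3->5 ok]
  13: obs=y cand={3,4} pick 4 [5->4 ok]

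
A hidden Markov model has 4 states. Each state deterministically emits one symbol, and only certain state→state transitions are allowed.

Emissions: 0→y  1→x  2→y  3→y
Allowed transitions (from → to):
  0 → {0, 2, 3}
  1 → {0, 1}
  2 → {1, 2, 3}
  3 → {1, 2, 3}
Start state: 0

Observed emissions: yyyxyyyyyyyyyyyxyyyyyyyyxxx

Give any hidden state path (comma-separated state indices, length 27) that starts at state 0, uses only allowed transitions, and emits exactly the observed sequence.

0,0,3,1,0,2,3,3,3,2,3,3,3,2,2,1,0,0,2,2,2,3,3,3,1,1,1

  [0] y  {0,2,3}  => 0  start
  [1] y  {0,2,3}  => 0  0->0 ok
  [2] y  {0,2,3}  => 3  0->3 ok
  [3] x  {1}  => 1  3->1 ok
  [4] y  {0,2,3}  => 0  1->0 ok
  [5] y  {0,2,3}  => 2  0->2 ok
  [6] y  {0,2,3}  => 3  2->3 ok
  [7] y  {0,2,3}  => 3  3->3 ok
  [8] y  {0,2,3}  => 3  3->3 ok
  [9] y  {0,2,3}  => 2  3->2 ok
  [10] y  {0,2,3}  => 3  2->3 ok
  [11] y  {0,2,3}  => 3  3->3 ok
  [12] y  {0,2,3}  => 3  3->3 ok
  [13] y  {0,2,3}  => 2  3->2 ok
  [14] y  {0,2,3}  => 2  2->2 ok
  [15] x  {1}  => 1  2->1 ok
  [16] y  {0,2,3}  => 0  1->0 ok
  [17] y  {0,2,3}  => 0  0->0 ok
  [18] y  {0,2,3}  => 2  0->2 ok
  [19] y  {0,2,3}  => 2  2->2 ok
  [20] y  {0,2,3}  => 2  2->2 ok
  [21] y  {0,2,3}  => 3  2->3 ok
  [22] y  {0,2,3}  => 3  3->3 ok
  [23] y  {0,2,3}  => 3  3->3 ok
  [24] x  {1}  => 1  3->1 ok
  [25] x  {1}  => 1  1->1 ok
  [26] x  {1}  => 1  1->1 ok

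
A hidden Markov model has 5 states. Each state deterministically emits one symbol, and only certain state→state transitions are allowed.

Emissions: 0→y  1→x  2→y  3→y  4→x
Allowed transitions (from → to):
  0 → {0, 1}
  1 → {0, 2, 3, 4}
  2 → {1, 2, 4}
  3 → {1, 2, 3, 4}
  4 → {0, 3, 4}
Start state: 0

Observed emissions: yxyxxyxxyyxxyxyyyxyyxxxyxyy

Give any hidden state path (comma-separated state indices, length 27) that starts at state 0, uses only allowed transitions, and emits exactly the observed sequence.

0,1,0,1,4,0,1,4,3,3,4,4,0,1,0,0,0,1,3,3,4,4,4,0,1,2,2

  0: obs=y cand={0,2,3} pick 0 [start]
  1: obs=x cand={1,4} pick 1 [0->1 ok]
  2: obs=y cand={0,2,3} pick 0 [1->0 ok]
  3: obs=x cand={1,4} pick 1 [0->1 ok]
  4: obs=x cand={1,4} pick 4 [1->4 ok]
  5: obs=y cand={0,2,3} pick 0 [4->0 ok]
  6: obs=x cand={1,4} pick 1 [0->1 ok]
  7: obs=x cand={1,4} pick 4 [1->4 ok]
  8: obs=y cand={0,2,3} pick 3 [4->3 ok]
  9: obs=y cand={0,2,3} pick 3 [3->3 ok]
  10: obs=x cand={1,4} pick 4 [3->4 ok]
  11: obs=x cand={1,4} pick 4 [4->4 ok]
  12: obs=y cand={0,2,3} pick 0 [4->0 ok]
  13: obs=x cand={1,4} pick 1 [0->1 ok]
  14: obs=y cand={0,2,3} pick 0 [1->0 ok]
  15: obs=y cand={0,2,3} pick 0 [0->0 ok]
  16: obs=y cand={0,2,3} pick 0 [0->0 ok]
  17: obs=x cand={1,4} pick 1 [0->1 ok]
  18: obs=y cand={0,2,3} pick 3 [1->3 ok]
  19: obs=y cand={0,2,3} pick 3 [3->3 ok]
  20: obs=x cand={1,4} pick 4 [3->4 ok]
  21: obs=x cand={1,4} pick 4 [4->4 ok]
  22: obs=x cand={1,4} pick 4 [4->4 ok]
  23: obs=y cand={0,2,3} pick 0 [4->0 ok]
  24: obs=x cand={1,4} pick 1 [0->1 ok]
  25: obs=y cand={0,2,3} pick 2 [1->2 ok]
  26: obs=y cand={0,2,3} pick 2 [2->2 ok]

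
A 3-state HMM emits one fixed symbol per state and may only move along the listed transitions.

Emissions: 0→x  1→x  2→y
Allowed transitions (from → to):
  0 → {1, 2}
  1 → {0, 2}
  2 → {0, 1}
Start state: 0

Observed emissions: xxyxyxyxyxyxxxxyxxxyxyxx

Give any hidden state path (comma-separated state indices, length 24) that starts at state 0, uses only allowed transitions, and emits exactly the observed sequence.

0,1,2,0,2,0,2,1,2,1,2,1,0,1,0,2,1,0,1,2,0,2,1,0

  pos 0: x in {0,1}, choose 0; start
  pos 1: x in {0,1}, choose 1; 0->1 ok
  pos 2: y in {2}, choose 2; 1->2 ok
  pos 3: x in {0,1}, choose 0; 2->0 ok
  pos 4: y in {2}, choose 2; 0->2 ok
  pos 5: x in {0,1}, choose 0; 2->0 ok
  pos 6: y in {2}, choose 2; 0->2 ok
  pos 7: x in {0,1}, choose 1; 2->1 ok
  pos 8: y in {2}, choose 2; 1->2 ok
  pos 9: x in {0,1}, choose 1; 2->1 ok
  pos 10: y in {2}, choose 2; 1->2 ok
  pos 11: x in {0,1}, choose 1; 2->1 ok
  pos 12: x in {0,1}, choose 0; 1->0 ok
  pos 13: x in {0,1}, choose 1; 0->1 ok
  pos 14: x in {0,1}, choose 0; 1->0 ok
  pos 15: y in {2}, choose 2; 0->2 ok
  pos 16: x in {0,1}, choose 1; 2->1 ok
  pos 17: x in {0,1}, choose 0; 1->0 ok
  pos 18: x in {0,1}, choose 1; 0->1 ok
  pos 19: y in {2}, choose 2; 1->2 ok
  pos 20: x in {0,1}, choose 0; 2->0 ok
  pos 21: y in {2}, choose 2; 0->2 ok
  pos 22: x in {0,1}, choose 1; 2->1 ok
  pos 23: x in {0,1}, choose 0; 1->0 ok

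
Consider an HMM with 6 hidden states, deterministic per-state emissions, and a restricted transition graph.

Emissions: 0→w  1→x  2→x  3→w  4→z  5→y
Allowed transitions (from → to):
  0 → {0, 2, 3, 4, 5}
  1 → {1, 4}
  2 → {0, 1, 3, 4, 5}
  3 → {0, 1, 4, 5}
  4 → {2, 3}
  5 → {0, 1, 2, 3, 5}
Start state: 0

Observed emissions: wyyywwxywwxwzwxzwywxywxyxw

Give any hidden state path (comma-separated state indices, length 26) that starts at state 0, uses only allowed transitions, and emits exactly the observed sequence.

  pos 0: w in {0,3}, choose 0; start
  pos 1: y in {5}, choose 5; 0->5 ok
  pos 2: y in {5}, choose 5; 5->5 ok
  pos 3: y in {5}, choose 5; 5->5 ok
  pos 4: w in {0,3}, choose 3; 5->3 ok
  pos 5: w in {0,3}, choose 0; 3->0 ok
  pos 6: x in {1,2}, choose 2; 0->2 ok
  pos 7: y in {5}, choose 5; 2->5 ok
  pos 8: w in {0,3}, choose 0; 5->0 ok
  pos 9: w in {0,3}, choose 0; 0->0 ok
  pos 10: x in {1,2}, choose 2; 0->2 ok
  pos 11: w in {0,3}, choose 3; 2->3 ok
  pos 12: z in {4}, choose 4; 3->4 ok
  pos 13: w in {0,3}, choose 3; 4->3 ok
  pos 14: x in {1,2}, choose 1; 3->1 ok
  pos 15: z in {4}, choose 4; 1->4 ok
  pos 16: w in {0,3}, choose 3; 4->3 ok
  pos 17: y in {5}, choose 5; 3->5 ok
  pos 18: w in {0,3}, choose 0; 5->0 ok
  pos 19: x in {1,2}, choose 2; 0->2 ok
  pos 20: y in {5}, choose 5; 2->5 ok
  pos 21: w in {0,3}, choose 0; 5->0 ok
  pos 22: x in {1,2}, choose 2; 0->2 ok
  pos 23: y in {5}, choose 5; 2->5 ok
  pos 24: x in {1,2}, choose 2; 5->2 ok
  pos 25: w in {0,3}, choose 3; 2->3 ok

0,5,5,5,3,0,2,5,0,0,2,3,4,3,1,4,3,5,0,2,5,0,2,5,2,3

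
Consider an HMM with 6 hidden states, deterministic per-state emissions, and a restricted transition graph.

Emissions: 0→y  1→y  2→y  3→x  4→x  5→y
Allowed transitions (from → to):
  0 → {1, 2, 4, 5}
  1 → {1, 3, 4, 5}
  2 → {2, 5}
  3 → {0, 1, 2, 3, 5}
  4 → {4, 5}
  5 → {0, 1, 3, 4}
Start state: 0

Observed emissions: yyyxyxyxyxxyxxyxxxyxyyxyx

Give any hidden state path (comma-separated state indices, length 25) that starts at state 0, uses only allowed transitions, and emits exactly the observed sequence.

  [0] y  {0,1,2,5}  => 0  start
  [1] y  {0,1,2,5}  => 5  0->5 ok
  [2] y  {0,1,2,5}  => 0  5->0 ok
  [3] x  {3,4}  => 4  0->4 ok
  [4] y  {0,1,2,5}  => 5  4->5 ok
  [5] x  {3,4}  => 4  5->4 ok
  [6] y  {0,1,2,5}  => 5  4->5 ok
  [7] x  {3,4}  => 4  5->4 ok
  [8] y  {0,1,2,5}  => 5  4->5 ok
  [9] x  {3,4}  => 3  5->3 ok
  [10] x  {3,4}  => 3  3->3 ok
  [11] y  {0,1,2,5}  => 5  3->5 ok
  [12] x  {3,4}  => 4  5->4 ok
  [13] x  {3,4}  => 4  4->4 ok
  [14] y  {0,1,2,5}  => 5  4->5 ok
  [15] x  {3,4}  => 4  5->4 ok
  [16] x  {3,4}  => 4  4->4 ok
  [17] x  {3,4}  => 4  4->4 ok
  [18] y  {0,1,2,5}  => 5  4->5 ok
  [19] x  {3,4}  => 3  5->3 ok
  [20] y  {0,1,2,5}  => 1  3->1 ok
  [21] y  {0,1,2,5}  => 1  1->1 ok
  [22] x  {3,4}  => 3  1->3 ok
  [23] y  {0,1,2,5}  => 1  3->1 ok
  [24] x  {3,4}  => 3  1->3 ok

0,5,0,4,5,4,5,4,5,3,3,5,4,4,5,4,4,4,5,3,1,1,3,1,3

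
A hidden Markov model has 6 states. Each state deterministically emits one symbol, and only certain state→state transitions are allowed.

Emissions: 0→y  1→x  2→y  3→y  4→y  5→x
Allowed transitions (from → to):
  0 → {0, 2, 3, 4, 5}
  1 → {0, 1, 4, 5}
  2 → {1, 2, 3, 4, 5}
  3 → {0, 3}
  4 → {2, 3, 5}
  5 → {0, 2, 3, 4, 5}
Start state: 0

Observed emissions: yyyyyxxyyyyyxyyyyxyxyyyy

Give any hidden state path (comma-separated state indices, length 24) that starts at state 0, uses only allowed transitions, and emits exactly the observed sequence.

0,4,3,0,2,1,5,2,4,3,0,2,1,0,3,0,2,1,0,5,0,4,3,3

  pos 0: y in {0,2,3,4}, choose 0; start
  pos 1: y in {0,2,3,4}, choose 4; 0->4 ok
  pos 2: y in {0,2,3,4}, choose 3; 4->3 ok
  pos 3: y in {0,2,3,4}, choose 0; 3->0 ok
  pos 4: y in {0,2,3,4}, choose 2; 0->2 ok
  pos 5: x in {1,5}, choose 1; 2->1 ok
  pos 6: x in {1,5}, choose 5; 1->5 ok
  pos 7: y in {0,2,3,4}, choose 2; 5->2 ok
  pos 8: y in {0,2,3,4}, choose 4; 2->4 ok
  pos 9: y in {0,2,3,4}, choose 3; 4->3 ok
  pos 10: y in {0,2,3,4}, choose 0; 3->0 ok
  pos 11: y in {0,2,3,4}, choose 2; 0->2 ok
  pos 12: x in {1,5}, choose 1; 2->1 ok
  pos 13: y in {0,2,3,4}, choose 0; 1->0 ok
  pos 14: y in {0,2,3,4}, choose 3; 0->3 ok
  pos 15: y in {0,2,3,4}, choose 0; 3->0 ok
  pos 16: y in {0,2,3,4}, choose 2; 0->2 ok
  pos 17: x in {1,5}, choose 1; 2->1 ok
  pos 18: y in {0,2,3,4}, choose 0; 1->0 ok
  pos 19: x in {1,5}, choose 5; 0->5 ok
  pos 20: y in {0,2,3,4}, choose 0; 5->0 ok
  pos 21: y in {0,2,3,4}, choose 4; 0->4 ok
  pos 22: y in {0,2,3,4}, choose 3; 4->3 ok
  pos 23: y in {0,2,3,4}, choose 3; 3->3 ok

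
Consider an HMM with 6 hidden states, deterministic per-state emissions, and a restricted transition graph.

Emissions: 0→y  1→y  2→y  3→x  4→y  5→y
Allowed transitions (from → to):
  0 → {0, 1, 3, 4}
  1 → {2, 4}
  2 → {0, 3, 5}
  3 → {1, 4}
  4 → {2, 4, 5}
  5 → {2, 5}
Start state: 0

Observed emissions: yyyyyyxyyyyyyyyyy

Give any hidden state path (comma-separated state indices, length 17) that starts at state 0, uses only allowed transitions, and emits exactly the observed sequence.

0,4,2,0,4,2,3,1,2,0,4,2,0,0,1,4,2

  0: obs=y cand={0,1,2,4,5} pick 0 [start]
  1: obs=y cand={0,1,2,4,5} pick 4 [0->4 ok]
  2: obs=y cand={0,1,2,4,5} pick 2 [4->2 ok]
  3: obs=y cand={0,1,2,4,5} pick 0 [2->0 ok]
  4: obs=y cand={0,1,2,4,5} pick 4 [0->4 ok]
  5: obs=y cand={0,1,2,4,5} pick 2 [4->2 ok]
  6: obs=x cand={3} pick 3 [2->3 ok]
  7: obs=y cand={0,1,2,4,5} pick 1 [3->1 ok]
  8: obs=y cand={0,1,2,4,5} pick 2 [1->2 ok]
  9: obs=y cand={0,1,2,4,5} pick 0 [2->0 ok]
  10: obs=y cand={0,1,2,4,5} pick 4 [0->4 ok]
  11: obs=y cand={0,1,2,4,5} pick 2 [4->2 ok]
  12: obs=y cand={0,1,2,4,5} pick 0 [2->0 ok]
  13: obs=y cand={0,1,2,4,5} pick 0 [0->0 ok]
  14: obs=y cand={0,1,2,4,5} pick 1 [0->1 ok]
  15: obs=y cand={0,1,2,4,5} pick 4 [1->4 ok]
  16: obs=y cand={0,1,2,4,5} pick 2 [4->2 ok]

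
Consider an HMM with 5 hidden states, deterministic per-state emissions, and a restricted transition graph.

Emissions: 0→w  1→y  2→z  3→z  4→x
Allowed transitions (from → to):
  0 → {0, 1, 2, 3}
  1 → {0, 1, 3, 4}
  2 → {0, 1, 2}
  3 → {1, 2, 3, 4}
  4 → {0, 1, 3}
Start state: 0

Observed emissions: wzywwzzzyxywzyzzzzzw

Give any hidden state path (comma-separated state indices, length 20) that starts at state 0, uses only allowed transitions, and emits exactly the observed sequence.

0,3,1,0,0,3,3,2,1,4,1,0,2,1,3,3,2,2,2,0

  0: obs=w cand={0} pick 0 [start]
  1: obs=z cand={2,3} pick 3 [0->3 ok]
  2: obs=y cand={1} pick 1 [3->1 ok]
  3: obs=w cand={0} pick 0 [1->0 ok]
  4: obs=w cand={0} pick 0 [0->0 ok]
  5: obs=z cand={2,3} pick 3 [0->3 ok]
  6: obs=z cand={2,3} pick 3 [3->3 ok]
  7: obs=z cand={2,3} pick 2 [3->2 ok]
  8: obs=y cand={1} pick 1 [2->1 ok]
  9: obs=x cand={4} pick 4 [1->4 ok]
  10: obs=y cand={1} pick 1 [4->1 ok]
  11: obs=w cand={0} pick 0 [1->0 ok]
  12: obs=z cand={2,3} pick 2 [0->2 ok]
  13: obs=y cand={1} pick 1 [2->1 ok]
  14: obs=z cand={2,3} pick 3 [1->3 ok]
  15: obs=z cand={2,3} pick 3 [3->3 ok]
  16: obs=z cand={2,3} pick 2 [3->2 ok]
  17: obs=z cand={2,3} pick 2 [2->2 ok]
  18: obs=z cand={2,3} pick 2 [2->2 ok]
  19: obs=w cand={0} pick 0 [2->0 ok]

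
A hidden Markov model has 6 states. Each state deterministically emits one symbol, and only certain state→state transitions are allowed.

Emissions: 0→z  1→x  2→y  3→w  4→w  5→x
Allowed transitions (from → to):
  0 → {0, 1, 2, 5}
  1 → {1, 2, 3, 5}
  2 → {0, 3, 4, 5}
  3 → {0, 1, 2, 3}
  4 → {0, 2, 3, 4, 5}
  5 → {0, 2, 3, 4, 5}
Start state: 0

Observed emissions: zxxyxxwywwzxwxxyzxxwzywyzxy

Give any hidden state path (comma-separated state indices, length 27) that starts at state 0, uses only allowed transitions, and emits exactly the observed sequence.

  t0 'z' -> {0}, take 0 (start)
  t1 'x' -> {1,5}, take 5 (0->5 ok)
  t2 'x' -> {1,5}, take 5 (5->5 ok)
  t3 'y' -> {2}, take 2 (5->2 ok)
  t4 'x' -> {1,5}, take 5 (2->5 ok)
  t5 'x' -> {1,5}, take 5 (5->5 ok)
  t6 'w' -> {3,4}, take 3 (5->3 ok)
  t7 'y' -> {2}, take 2 (3->2 ok)
  t8 'w' -> {3,4}, take 3 (2->3 ok)
  t9 'w' -> {3,4}, take 3 (3->3 ok)
  t10 'z' -> {0}, take 0 (3->0 ok)
  t11 'x' -> {1,5}, take 1 (0->1 ok)
  t12 'w' -> {3,4}, take 3 (1->3 ok)
  t13 'x' -> {1,5}, take 1 (3->1 ok)
  t14 'x' -> {1,5}, take 1 (1->1 ok)
  t15 'y' -> {2}, take 2 (1->2 ok)
  t16 'z' -> {0}, take 0 (2->0 ok)
  t17 'x' -> {1,5}, take 1 (0->1 ok)
  t18 'x' -> {1,5}, take 1 (1->1 ok)
  t19 'w' -> {3,4}, take 3 (1->3 ok)
  t20 'z' -> {0}, take 0 (3->0 ok)
  t21 'y' -> {2}, take 2 (0->2 ok)
  t22 'w' -> {3,4}, take 3 (2->3 ok)
  t23 'y' -> {2}, take 2 (3->2 ok)
  t24 'z' -> {0}, take 0 (2->0 ok)
  t25 'x' -> {1,5}, take 5 (0->5 ok)
  t26 'y' -> {2}, take 2 (5->2 ok)

0,5,5,2,5,5,3,2,3,3,0,1,3,1,1,2,0,1,1,3,0,2,3,2,0,5,2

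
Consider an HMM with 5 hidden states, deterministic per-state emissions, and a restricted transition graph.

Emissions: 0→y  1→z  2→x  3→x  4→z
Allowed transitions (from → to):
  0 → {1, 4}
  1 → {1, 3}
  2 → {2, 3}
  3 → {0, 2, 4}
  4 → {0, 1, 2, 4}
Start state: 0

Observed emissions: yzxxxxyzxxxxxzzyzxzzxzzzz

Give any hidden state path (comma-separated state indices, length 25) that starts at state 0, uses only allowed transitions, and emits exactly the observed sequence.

0,4,2,3,2,3,0,1,3,2,2,2,3,4,4,0,1,3,4,1,3,4,4,4,1

  [0] y  {0}  => 0  start
  [1] z  {1,4}  => 4  0->4 ok
  [2] x  {2,3}  => 2  4->2 ok
  [3] x  {2,3}  => 3  2->3 ok
  [4] x  {2,3}  => 2  3->2 ok
  [5] x  {2,3}  => 3  2->3 ok
  [6] y  {0}  => 0  3->0 ok
  [7] z  {1,4}  => 1  0->1 ok
  [8] x  {2,3}  => 3  1->3 ok
  [9] x  {2,3}  => 2  3->2 ok
  [10] x  {2,3}  => 2  2->2 ok
  [11] x  {2,3}  => 2  2->2 ok
  [12] x  {2,3}  => 3  2->3 ok
  [13] z  {1,4}  => 4  3->4 ok
  [14] z  {1,4}  => 4  4->4 ok
  [15] y  {0}  => 0  4->0 ok
  [16] z  {1,4}  => 1  0->1 ok
  [17] x  {2,3}  => 3  1->3 ok
  [18] z  {1,4}  => 4  3->4 ok
  [19] z  {1,4}  => 1  4->1 ok
  [20] x  {2,3}  => 3  1->3 ok
  [21] z  {1,4}  => 4  3->4 ok
  [22] z  {1,4}  => 4  4->4 ok
  [23] z  {1,4}  => 4  4->4 ok
  [24] z  {1,4}  => 1  4->1 ok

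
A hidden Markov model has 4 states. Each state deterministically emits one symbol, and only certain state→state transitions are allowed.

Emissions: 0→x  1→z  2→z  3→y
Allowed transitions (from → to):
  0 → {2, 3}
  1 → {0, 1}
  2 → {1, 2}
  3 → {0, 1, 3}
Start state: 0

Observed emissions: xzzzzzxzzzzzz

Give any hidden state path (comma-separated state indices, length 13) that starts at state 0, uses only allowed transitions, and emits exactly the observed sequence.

  0: obs=x cand={0} pick 0 [start]
  1: obs=z cand={1,2} pick 2 [0->2 ok]
  2: obs=z cand={1,2} pick 2 [2->2 ok]
  3: obs=z cand={1,2} pick 2 [2->2 ok]
  4: obs=z cand={1,2} pick 1 [2->1 ok]
  5: obs=z cand={1,2} pick 1 [1->1 ok]
  6: obs=x cand={0} pick 0 [1->0 ok]
  7: obs=z cand={1,2} pick 2 [0->2 ok]
  8: obs=z cand={1,2} pick 2 [2->2 ok]
  9: obs=z cand={1,2} pick 1 [2->1 ok]
  10: obs=z cand={1,2} pick 1 [1->1 ok]
  11: obs=z cand={1,2} pick 1 [1->1 ok]
  12: obs=z cand={1,2} pick 1 [1->1 ok]

0,2,2,2,1,1,0,2,2,1,1,1,1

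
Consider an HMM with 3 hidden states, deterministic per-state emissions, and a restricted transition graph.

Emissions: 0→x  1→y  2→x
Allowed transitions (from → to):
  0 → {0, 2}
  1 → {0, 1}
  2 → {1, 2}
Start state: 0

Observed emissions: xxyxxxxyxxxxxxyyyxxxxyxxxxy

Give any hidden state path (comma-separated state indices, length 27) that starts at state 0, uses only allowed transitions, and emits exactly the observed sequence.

0,2,1,0,2,2,2,1,0,0,0,2,2,2,1,1,1,0,0,0,2,1,0,2,2,2,1

  0: obs=x cand={0,2} pick 0 [start]
  1: obs=x cand={0,2} pick 2 [0->2 ok]
  2: obs=y cand={1} pick 1 [2->1 ok]
  3: obs=x cand={0,2} pick 0 [1->0 ok]
  4: obs=x cand={0,2} pick 2 [0->2 ok]
  5: obs=x cand={0,2} pick 2 [2->2 ok]
  6: obs=x cand={0,2} pick 2 [2->2 ok]
  7: obs=y cand={1} pick 1 [2->1 ok]
  8: obs=x cand={0,2} pick 0 [1->0 ok]
  9: obs=x cand={0,2} pick 0 [0->0 ok]
  10: obs=x cand={0,2} pick 0 [0->0 ok]
  11: obs=x cand={0,2} pick 2 [0->2 ok]
  12: obs=x cand={0,2} pick 2 [2->2 ok]
  13: obs=x cand={0,2} pick 2 [2->2 ok]
  14: obs=y cand={1} pick 1 [2->1 ok]
  15: obs=y cand={1} pick 1 [1->1 ok]
  16: obs=y cand={1} pick 1 [1->1 ok]
  17: obs=x cand={0,2} pick 0 [1->0 ok]
  18: obs=x cand={0,2} pick 0 [0->0 ok]
  19: obs=x cand={0,2} pick 0 [0->0 ok]
  20: obs=x cand={0,2} pick 2 [0->2 ok]
  21: obs=y cand={1} pick 1 [2->1 ok]
  22: obs=x cand={0,2} pick 0 [1->0 ok]
  23: obs=x cand={0,2} pick 2 [0->2 ok]
  24: obs=x cand={0,2} pick 2 [2->2 ok]
  25: obs=x cand={0,2} pick 2 [2->2 ok]
  26: obs=y cand={1} pick 1 [2->1 ok]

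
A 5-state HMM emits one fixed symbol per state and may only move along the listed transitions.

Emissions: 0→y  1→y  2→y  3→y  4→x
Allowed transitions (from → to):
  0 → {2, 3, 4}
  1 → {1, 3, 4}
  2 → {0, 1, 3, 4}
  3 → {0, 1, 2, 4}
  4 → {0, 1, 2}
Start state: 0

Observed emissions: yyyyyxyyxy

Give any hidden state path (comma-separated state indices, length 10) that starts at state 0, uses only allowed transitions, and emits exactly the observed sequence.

0,2,1,1,1,4,0,3,4,2

  0: obs=y cand={0,1,2,3} pick 0 [start]
  1: obs=y cand={0,1,2,3} pick 2 [0->2 ok]
  2: obs=y cand={0,1,2,3} pick 1 [2->1 ok]
  3: obs=y cand={0,1,2,3} pick 1 [1->1 ok]
  4: obs=y cand={0,1,2,3} pick 1 [1->1 ok]
  5: obs=x cand={4} pick 4 [1->4 ok]
  6: obs=y cand={0,1,2,3} pick 0 [4->0 ok]
  7: obs=y cand={0,1,2,3} pick 3 [0->3 ok]
  8: obs=x cand={4} pick 4 [3->4 ok]
  9: obs=y cand={0,1,2,3} pick 2 [4->2 ok]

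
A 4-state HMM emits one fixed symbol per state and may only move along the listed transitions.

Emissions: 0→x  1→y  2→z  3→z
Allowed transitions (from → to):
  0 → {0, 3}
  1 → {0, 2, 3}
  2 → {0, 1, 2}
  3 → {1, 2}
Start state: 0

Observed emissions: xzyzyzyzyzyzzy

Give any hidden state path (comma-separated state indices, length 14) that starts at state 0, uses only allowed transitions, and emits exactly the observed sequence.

  [0] x  {0}  => 0  start
  [1] z  {2,3}  => 3  0->3 ok
  [2] y  {1}  => 1  3->1 ok
  [3] z  {2,3}  => 3  1->3 ok
  [4] y  {1}  => 1  3->1 ok
  [5] z  {2,3}  => 3  1->3 ok
  [6] y  {1}  => 1  3->1 ok
  [7] z  {2,3}  => 3  1->3 ok
  [8] y  {1}  => 1  3->1 ok
  [9] z  {2,3}  => 3  1->3 ok
  [10] y  {1}  => 1  3->1 ok
  [11] z  {2,3}  => 2  1->2 ok
  [12] z  {2,3}  => 2  2->2 ok
  [13] y  {1}  => 1  2->1 ok

0,3,1,3,1,3,1,3,1,3,1,2,2,1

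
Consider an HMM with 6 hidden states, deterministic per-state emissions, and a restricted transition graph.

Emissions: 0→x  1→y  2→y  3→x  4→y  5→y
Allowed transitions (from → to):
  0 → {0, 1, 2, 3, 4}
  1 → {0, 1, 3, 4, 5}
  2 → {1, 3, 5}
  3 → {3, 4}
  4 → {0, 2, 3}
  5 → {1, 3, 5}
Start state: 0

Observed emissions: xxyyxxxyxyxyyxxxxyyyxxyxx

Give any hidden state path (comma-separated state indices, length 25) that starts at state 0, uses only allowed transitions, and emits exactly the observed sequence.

0,0,4,2,3,3,3,4,0,4,3,4,2,3,3,3,3,4,2,1,3,3,4,3,3

  0: obs=x cand={0,3} pick 0 [start]
  1: obs=x cand={0,3} pick 0 [0->0 ok]
  2: obs=y cand={1,2,4,5} pick 4 [0->4 ok]
  3: obs=y cand={1,2,4,5} pick 2 [4->2 ok]
  4: obs=x cand={0,3} pick 3 [2->3 ok]
  5: obs=x cand={0,3} pick 3 [3->3 ok]
  6: obs=x cand={0,3} pick 3 [3->3 ok]
  7: obs=y cand={1,2,4,5} pick 4 [3->4 ok]
  8: obs=x cand={0,3} pick 0 [4->0 ok]
  9: obs=y cand={1,2,4,5} pick 4 [0->4 ok]
  10: obs=x cand={0,3} pick 3 [4->3 ok]
  11: obs=y cand={1,2,4,5} pick 4 [3->4 ok]
  12: obs=y cand={1,2,4,5} pick 2 [4->2 ok]
  13: obs=x cand={0,3} pick 3 [2->3 ok]
  14: obs=x cand={0,3} pick 3 [3->3 ok]
  15: obs=x cand={0,3} pick 3 [3->3 ok]
  16: obs=x cand={0,3} pick 3 [3->3 ok]
  17: obs=y cand={1,2,4,5} pick 4 [3->4 ok]
  18: obs=y cand={1,2,4,5} pick 2 [4->2 ok]
  19: obs=y cand={1,2,4,5} pick 1 [2->1 ok]
  20: obs=x cand={0,3} pick 3 [1->3 ok]
  21: obs=x cand={0,3} pick 3 [3->3 ok]
  22: obs=y cand={1,2,4,5} pick 4 [3->4 ok]
  23: obs=x cand={0,3} pick 3 [4->3 ok]
  24: obs=x cand={0,3} pick 3 [3->3 ok]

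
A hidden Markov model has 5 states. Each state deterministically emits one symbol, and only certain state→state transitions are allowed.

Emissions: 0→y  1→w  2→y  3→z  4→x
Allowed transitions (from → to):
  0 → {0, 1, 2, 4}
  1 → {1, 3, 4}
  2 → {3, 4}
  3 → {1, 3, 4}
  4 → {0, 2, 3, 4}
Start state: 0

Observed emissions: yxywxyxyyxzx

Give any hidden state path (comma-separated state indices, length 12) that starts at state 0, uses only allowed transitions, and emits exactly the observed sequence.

  pos 0: y in {0,2}, choose 0; start
  pos 1: x in {4}, choose 4; 0->4 ok
  pos 2: y in {0,2}, choose 0; 4->0 ok
  pos 3: w in {1}, choose 1; 0->1 ok
  pos 4: x in {4}, choose 4; 1->4 ok
  pos 5: y in {0,2}, choose 2; 4->2 ok
  pos 6: x in {4}, choose 4; 2->4 ok
  pos 7: y in {0,2}, choose 0; 4->0 ok
  pos 8: y in {0,2}, choose 2; 0->2 ok
  pos 9: x in {4}, choose 4; 2->4 ok
  pos 10: z in {3}, choose 3; 4->3 ok
  pos 11: x in {4}, choose 4; 3->4 ok

0,4,0,1,4,2,4,0,2,4,3,4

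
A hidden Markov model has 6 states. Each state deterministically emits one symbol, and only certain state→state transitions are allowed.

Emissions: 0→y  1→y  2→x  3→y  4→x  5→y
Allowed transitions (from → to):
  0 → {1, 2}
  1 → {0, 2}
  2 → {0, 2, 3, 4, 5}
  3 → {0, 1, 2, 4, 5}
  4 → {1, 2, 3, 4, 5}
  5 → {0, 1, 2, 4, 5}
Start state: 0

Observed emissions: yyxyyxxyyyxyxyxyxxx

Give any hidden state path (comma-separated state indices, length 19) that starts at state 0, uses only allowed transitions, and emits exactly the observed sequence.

  t0 'y' -> {0,1,3,5}, take 0 (start)
  t1 'y' -> {0,1,3,5}, take 1 (0->1 ok)
  t2 'x' -> {2,4}, take 2 (1->2 ok)
  t3 'y' -> {0,1,3,5}, take 3 (2->3 ok)
  t4 'y' -> {0,1,3,5}, take 1 (3->1 ok)
  t5 'x' -> {2,4}, take 2 (1->2 ok)
  t6 'x' -> {2,4}, take 2 (2->2 ok)
  t7 'y' -> {0,1,3,5}, take 3 (2->3 ok)
  t8 'y' -> {0,1,3,5}, take 1 (3->1 ok)
  t9 'y' -> {0,1,3,5}, take 0 (1->0 ok)
  t10 'x' -> {2,4}, take 2 (0->2 ok)
  t11 'y' -> {0,1,3,5}, take 5 (2->5 ok)
  t12 'x' -> {2,4}, take 4 (5->4 ok)
  t13 'y' -> {0,1,3,5}, take 5 (4->5 ok)
  t14 'x' -> {2,4}, take 2 (5->2 ok)
  t15 'y' -> {0,1,3,5}, take 3 (2->3 ok)
  t16 'x' -> {2,4}, take 2 (3->2 ok)
  t17 'x' -> {2,4}, take 2 (2->2 ok)
  t18 'x' -> {2,4}, take 2 (2->2 ok)

0,1,2,3,1,2,2,3,1,0,2,5,4,5,2,3,2,2,2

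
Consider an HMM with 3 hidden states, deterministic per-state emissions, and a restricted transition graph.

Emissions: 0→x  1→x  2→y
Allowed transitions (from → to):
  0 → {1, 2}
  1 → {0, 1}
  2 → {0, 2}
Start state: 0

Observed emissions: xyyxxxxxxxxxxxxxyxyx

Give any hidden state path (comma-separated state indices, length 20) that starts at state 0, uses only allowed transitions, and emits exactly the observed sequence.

0,2,2,0,1,0,1,0,1,0,1,0,1,0,1,0,2,0,2,0

  0: obs=x cand={0,1} pick 0 [start]
  1: obs=y cand={2} pick 2 [0->2 ok]
  2: obs=y cand={2} pick 2 [2->2 ok]
  3: obs=x cand={0,1} pick 0 [2->0 ok]
  4: obs=x cand={0,1} pick 1 [0->1 ok]
  5: obs=x cand={0,1} pick 0 [1->0 ok]
  6: obs=x cand={0,1} pick 1 [0->1 ok]
  7: obs=x cand={0,1} pick 0 [1->0 ok]
  8: obs=x cand={0,1} pick 1 [0->1 ok]
  9: obs=x cand={0,1} pick 0 [1->0 ok]
  10: obs=x cand={0,1} pick 1 [0->1 ok]
  11: obs=x cand={0,1} pick 0 [1->0 ok]
  12: obs=x cand={0,1} pick 1 [0->1 ok]
  13: obs=x cand={0,1} pick 0 [1->0 ok]
  14: obs=x cand={0,1} pick 1 [0->1 ok]
  15: obs=x cand={0,1} pick 0 [1->0 ok]
  16: obs=y cand={2} pick 2 [0->2 ok]
  17: obs=x cand={0,1} pick 0 [2->0 ok]
  18: obs=y cand={2} pick 2 [0->2 ok]
  19: obs=x cand={0,1} pick 0 [2->0 ok]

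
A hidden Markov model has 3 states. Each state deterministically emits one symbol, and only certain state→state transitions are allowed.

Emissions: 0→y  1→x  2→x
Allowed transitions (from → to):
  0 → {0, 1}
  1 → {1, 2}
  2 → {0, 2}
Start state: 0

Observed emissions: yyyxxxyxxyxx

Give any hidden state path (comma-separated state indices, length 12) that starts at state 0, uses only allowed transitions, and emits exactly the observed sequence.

  pos 0: y in {0}, choose 0; start
  pos 1: y in {0}, choose 0; 0->0 ok
  pos 2: y in {0}, choose 0; 0->0 ok
  pos 3: x in {1,2}, choose 1; 0->1 ok
  pos 4: x in {1,2}, choose 1; 1->1 ok
  pos 5: x in {1,2}, choose 2; 1->2 ok
  pos 6: y in {0}, choose 0; 2->0 ok
  pos 7: x in {1,2}, choose 1; 0->1 ok
  pos 8: x in {1,2}, choose 2; 1->2 ok
  pos 9: y in {0}, choose 0; 2->0 ok
  pos 10: x in {1,2}, choose 1; 0->1 ok
  pos 11: x in {1,2}, choose 2; 1->2 ok

0,0,0,1,1,2,0,1,2,0,1,2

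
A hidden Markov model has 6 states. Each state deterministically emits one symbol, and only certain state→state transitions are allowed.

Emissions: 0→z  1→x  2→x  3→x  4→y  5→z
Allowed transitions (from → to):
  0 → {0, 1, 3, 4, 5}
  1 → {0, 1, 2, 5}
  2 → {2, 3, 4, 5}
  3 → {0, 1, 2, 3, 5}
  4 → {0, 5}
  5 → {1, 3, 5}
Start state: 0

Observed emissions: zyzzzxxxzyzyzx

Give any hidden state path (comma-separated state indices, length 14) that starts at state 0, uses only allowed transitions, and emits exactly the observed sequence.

0,4,5,5,5,3,3,1,0,4,0,4,5,3

  t0 'z' -> {0,5}, take 0 (start)
  t1 'y' -> {4}, take 4 (0->4 ok)
  t2 'z' -> {0,5}, take 5 (4->5 ok)
  t3 'z' -> {0,5}, take 5 (5->5 ok)
  t4 'z' -> {0,5}, take 5 (5->5 ok)
  t5 'x' -> {1,2,3}, take 3 (5->3 ok)
  t6 'x' -> {1,2,3}, take 3 (3->3 ok)
  t7 'x' -> {1,2,3}, take 1 (3->1 ok)
  t8 'z' -> {0,5}, take 0 (1->0 ok)
  t9 'y' -> {4}, take 4 (0->4 ok)
  t10 'z' -> {0,5}, take 0 (4->0 ok)
  t11 'y' -> {4}, take 4 (0->4 ok)
  t12 'z' -> {0,5}, take 5 (4->5 ok)
  t13 'x' -> {1,2,3}, take 3 (5->3 ok)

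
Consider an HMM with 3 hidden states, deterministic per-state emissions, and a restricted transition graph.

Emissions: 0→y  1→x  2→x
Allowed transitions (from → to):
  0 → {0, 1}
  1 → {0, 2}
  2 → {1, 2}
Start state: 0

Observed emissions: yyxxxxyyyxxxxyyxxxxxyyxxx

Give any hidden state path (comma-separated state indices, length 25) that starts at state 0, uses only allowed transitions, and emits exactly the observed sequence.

  pos 0: y in {0}, choose 0; start
  pos 1: y in {0}, choose 0; 0->0 ok
  pos 2: x in {1,2}, choose 1; 0->1 ok
  pos 3: x in {1,2}, choose 2; 1->2 ok
  pos 4: x in {1,2}, choose 2; 2->2 ok
  pos 5: x in {1,2}, choose 1; 2->1 ok
  pos 6: y in {0}, choose 0; 1->0 ok
  pos 7: y in {0}, choose 0; 0->0 ok
  pos 8: y in {0}, choose 0; 0->0 ok
  pos 9: x in {1,2}, choose 1; 0->1 ok
  pos 10: x in {1,2}, choose 2; 1->2 ok
  pos 11: x in {1,2}, choose 2; 2->2 ok
  pos 12: x in {1,2}, choose 1; 2->1 ok
  pos 13: y in {0}, choose 0; 1->0 ok
  pos 14: y in {0}, choose 0; 0->0 ok
  pos 15: x in {1,2}, choose 1; 0->1 ok
  pos 16: x in {1,2}, choose 2; 1->2 ok
  pos 17: x in {1,2}, choose 2; 2->2 ok
  pos 18: x in {1,2}, choose 2; 2->2 ok
  pos 19: x in {1,2}, choose 1; 2->1 ok
  pos 20: y in {0}, choose 0; 1->0 ok
  pos 21: y in {0}, choose 0; 0->0 ok
  pos 22: x in {1,2}, choose 1; 0->1 ok
  pos 23: x in {1,2}, choose 2; 1->2 ok
  pos 24: x in {1,2}, choose 1; 2->1 ok

0,0,1,2,2,1,0,0,0,1,2,2,1,0,0,1,2,2,2,1,0,0,1,2,1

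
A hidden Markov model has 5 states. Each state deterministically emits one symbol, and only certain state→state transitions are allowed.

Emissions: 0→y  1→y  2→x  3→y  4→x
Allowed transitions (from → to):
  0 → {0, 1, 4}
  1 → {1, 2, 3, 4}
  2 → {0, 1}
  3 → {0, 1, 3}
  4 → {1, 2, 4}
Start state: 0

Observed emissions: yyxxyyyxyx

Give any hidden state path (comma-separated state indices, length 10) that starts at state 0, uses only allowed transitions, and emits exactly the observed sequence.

  pos 0: y in {0,1,3}, choose 0; start
  pos 1: y in {0,1,3}, choose 0; 0->0 ok
  pos 2: x in {2,4}, choose 4; 0->4 ok
  pos 3: x in {2,4}, choose 2; 4->2 ok
  pos 4: y in {0,1,3}, choose 0; 2->0 ok
  pos 5: y in {0,1,3}, choose 0; 0->0 ok
  pos 6: y in {0,1,3}, choose 1; 0->1 ok
  pos 7: x in {2,4}, choose 4; 1->4 ok
  pos 8: y in {0,1,3}, choose 1; 4->1 ok
  pos 9: x in {2,4}, choose 2; 1->2 ok

0,0,4,2,0,0,1,4,1,2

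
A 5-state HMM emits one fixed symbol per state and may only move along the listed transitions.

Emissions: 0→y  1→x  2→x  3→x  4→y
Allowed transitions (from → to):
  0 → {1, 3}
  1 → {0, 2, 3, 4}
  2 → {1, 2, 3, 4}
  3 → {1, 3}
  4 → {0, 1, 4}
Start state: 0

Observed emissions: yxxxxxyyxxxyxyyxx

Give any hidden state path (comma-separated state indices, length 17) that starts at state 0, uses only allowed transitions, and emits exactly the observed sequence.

0,1,3,3,3,1,4,4,1,2,1,4,1,4,0,1,3

  [0] y  {0,4}  => 0  start
  [1] x  {1,2,3}  => 1  0->1 ok
  [2] x  {1,2,3}  => 3  1->3 ok
  [3] x  {1,2,3}  => 3  3->3 ok
  [4] x  {1,2,3}  => 3  3->3 ok
  [5] x  {1,2,3}  => 1  3->1 ok
  [6] y  {0,4}  => 4  1->4 ok
  [7] y  {0,4}  => 4  4->4 ok
  [8] x  {1,2,3}  => 1  4->1 ok
  [9] x  {1,2,3}  => 2  1->2 ok
  [10] x  {1,2,3}  => 1  2->1 ok
  [11] y  {0,4}  => 4  1->4 ok
  [12] x  {1,2,3}  => 1  4->1 ok
  [13] y  {0,4}  => 4  1->4 ok
  [14] y  {0,4}  => 0  4->0 ok
  [15] x  {1,2,3}  => 1  0->1 ok
  [16] x  {1,2,3}  => 3  1->3 ok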